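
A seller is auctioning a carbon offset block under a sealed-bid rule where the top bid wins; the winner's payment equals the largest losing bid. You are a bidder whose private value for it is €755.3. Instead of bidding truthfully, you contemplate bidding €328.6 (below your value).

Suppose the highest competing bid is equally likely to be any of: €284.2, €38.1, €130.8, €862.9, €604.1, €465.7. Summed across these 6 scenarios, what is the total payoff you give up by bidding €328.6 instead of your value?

The deviation costs you only when the competing bid falls strictly between €328.6 and €755.3; elsewhere both bids give the same outcome.
€284.2: outcomes coincide → loss €0.
€38.1: outcomes coincide → loss €0.
€130.8: outcomes coincide → loss €0.
€862.9: outcomes coincide → loss €0.
€604.1: truthful payoff €151.2, deviation payoff €0 → loss €151.2.
€465.7: truthful payoff €289.6, deviation payoff €0 → loss €289.6.
Total loss = €151.2 + €289.6 = €440.8.

€440.8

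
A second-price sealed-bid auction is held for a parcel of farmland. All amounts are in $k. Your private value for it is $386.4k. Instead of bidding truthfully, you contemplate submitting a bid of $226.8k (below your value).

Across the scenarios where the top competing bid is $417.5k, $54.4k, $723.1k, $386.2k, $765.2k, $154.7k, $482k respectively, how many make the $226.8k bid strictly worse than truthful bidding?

1

The deviation hurts exactly when the highest competing bid lies strictly between $226.8k and $386.4k — underbidding then forfeits a profitable win.
$417.5k: above both → same outcome either way.
$54.4k: below both → same outcome either way.
$723.1k: above both → same outcome either way.
$386.2k: inside the interval → strictly worse (loss $0.2k).
$765.2k: above both → same outcome either way.
$154.7k: below both → same outcome either way.
$482k: above both → same outcome either way.
Count: 1.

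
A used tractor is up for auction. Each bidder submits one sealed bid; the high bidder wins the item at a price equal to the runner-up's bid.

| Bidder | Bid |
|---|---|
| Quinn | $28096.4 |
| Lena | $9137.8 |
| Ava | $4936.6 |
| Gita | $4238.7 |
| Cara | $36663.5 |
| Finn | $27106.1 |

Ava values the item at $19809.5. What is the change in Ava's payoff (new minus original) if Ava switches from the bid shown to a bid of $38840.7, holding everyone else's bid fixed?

−$16854

The highest bid among the other bidders is $36663.5; Ava's bid doesn't change that.
Original bid $4936.6: Ava is not highest (top rival bid is $36663.5); payoff $0.
Alternative bid $38840.7: Ava is highest, pays the top rival bid $36663.5; payoff $19809.5 − $36663.5 = −$16854.
Change in payoff = −$16854 − ($0) = −$16854.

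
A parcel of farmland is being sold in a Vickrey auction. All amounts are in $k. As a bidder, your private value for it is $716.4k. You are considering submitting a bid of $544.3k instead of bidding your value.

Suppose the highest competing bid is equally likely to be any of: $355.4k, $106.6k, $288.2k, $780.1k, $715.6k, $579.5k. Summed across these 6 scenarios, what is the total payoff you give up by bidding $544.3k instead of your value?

The deviation costs you only when the competing bid falls strictly between $544.3k and $716.4k; elsewhere both bids give the same outcome.
$355.4k: outcomes coincide → loss $0k.
$106.6k: outcomes coincide → loss $0k.
$288.2k: outcomes coincide → loss $0k.
$780.1k: outcomes coincide → loss $0k.
$715.6k: truthful payoff $0.8k, deviation payoff $0k → loss $0.8k.
$579.5k: truthful payoff $136.9k, deviation payoff $0k → loss $136.9k.
Total loss = $0.8k + $136.9k = $137.7k.

$137.7k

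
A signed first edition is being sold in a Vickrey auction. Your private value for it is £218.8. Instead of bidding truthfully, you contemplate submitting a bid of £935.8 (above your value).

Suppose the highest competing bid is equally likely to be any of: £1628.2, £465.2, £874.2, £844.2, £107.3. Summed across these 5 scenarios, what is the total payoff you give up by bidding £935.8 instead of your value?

£1527.2

The deviation costs you only when the competing bid falls strictly between £218.8 and £935.8; elsewhere both bids give the same outcome.
£1628.2: outcomes coincide → loss £0.
£465.2: truthful payoff £0, deviation payoff −£246.4 → loss £246.4.
£874.2: truthful payoff £0, deviation payoff −£655.4 → loss £655.4.
£844.2: truthful payoff £0, deviation payoff −£625.4 → loss £625.4.
£107.3: outcomes coincide → loss £0.
Total loss = £246.4 + £655.4 + £625.4 = £1527.2.
Because the price is fixed by the runner-up's bid, deviating from your value can only change a good outcome into a bad one — never the reverse.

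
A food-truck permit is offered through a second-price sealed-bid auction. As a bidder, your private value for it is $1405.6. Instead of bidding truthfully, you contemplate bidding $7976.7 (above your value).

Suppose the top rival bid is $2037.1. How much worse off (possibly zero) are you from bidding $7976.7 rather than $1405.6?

$631.5

Bidding your value $1405.6: you lose (since $1405.6 < $2037.1). Payoff $0.
Bidding $7976.7: you win and pay $2037.1. Payoff $1405.6 − $2037.1 = −$631.5.
The competing bid $2037.1 lies between your value and your inflated bid, so overbidding wins an item priced above your value.
Loss from deviating = $0 − (−$631.5) = $631.5.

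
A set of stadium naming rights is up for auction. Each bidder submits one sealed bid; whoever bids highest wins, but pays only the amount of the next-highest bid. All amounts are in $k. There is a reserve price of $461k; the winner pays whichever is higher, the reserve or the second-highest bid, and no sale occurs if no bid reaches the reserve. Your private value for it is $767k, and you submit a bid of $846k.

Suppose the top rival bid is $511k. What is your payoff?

Your bid $846k is the highest and exceeds the reserve.
Price = max(second-highest bid, reserve) = max($511k, $461k) = $511k.
Payoff = $767k − $511k = $256k.

$256k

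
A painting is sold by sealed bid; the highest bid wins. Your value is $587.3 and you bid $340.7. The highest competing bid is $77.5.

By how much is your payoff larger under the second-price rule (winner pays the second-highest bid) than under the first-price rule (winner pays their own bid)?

$263.2

You have the highest bid, so you win under either rule.
Second-price: pay $77.5 → payoff $509.8.
First-price: pay your own bid $340.7 → payoff $246.6.
Difference = $509.8 − ($246.6) = $263.2.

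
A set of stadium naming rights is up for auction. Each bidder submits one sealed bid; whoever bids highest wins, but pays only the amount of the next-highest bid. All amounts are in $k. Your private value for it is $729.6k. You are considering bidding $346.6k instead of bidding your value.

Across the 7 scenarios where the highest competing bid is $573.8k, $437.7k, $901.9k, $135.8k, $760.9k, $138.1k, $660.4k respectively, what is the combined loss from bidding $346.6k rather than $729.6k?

$516.9k

The deviation costs you only when the competing bid falls strictly between $346.6k and $729.6k; elsewhere both bids give the same outcome.
$573.8k: truthful payoff $155.8k, deviation payoff $0k → loss $155.8k.
$437.7k: truthful payoff $291.9k, deviation payoff $0k → loss $291.9k.
$901.9k: outcomes coincide → loss $0k.
$135.8k: outcomes coincide → loss $0k.
$760.9k: outcomes coincide → loss $0k.
$138.1k: outcomes coincide → loss $0k.
$660.4k: truthful payoff $69.2k, deviation payoff $0k → loss $69.2k.
Total loss = $155.8k + $291.9k + $69.2k = $516.9k.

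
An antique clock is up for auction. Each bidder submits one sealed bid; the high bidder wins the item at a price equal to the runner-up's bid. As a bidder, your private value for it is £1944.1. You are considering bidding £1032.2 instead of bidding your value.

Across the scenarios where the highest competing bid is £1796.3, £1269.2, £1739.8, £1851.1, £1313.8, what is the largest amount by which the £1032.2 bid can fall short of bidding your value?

£1796.3: truthful gives £147.8, deviation gives £0 → loss £147.8.
£1269.2: truthful gives £674.9, deviation gives £0 → loss £674.9.
£1739.8: truthful gives £204.3, deviation gives £0 → loss £204.3.
£1851.1: truthful gives £93, deviation gives £0 → loss £93.
£1313.8: truthful gives £630.3, deviation gives £0 → loss £630.3.
Maximum loss: £674.9.

£674.9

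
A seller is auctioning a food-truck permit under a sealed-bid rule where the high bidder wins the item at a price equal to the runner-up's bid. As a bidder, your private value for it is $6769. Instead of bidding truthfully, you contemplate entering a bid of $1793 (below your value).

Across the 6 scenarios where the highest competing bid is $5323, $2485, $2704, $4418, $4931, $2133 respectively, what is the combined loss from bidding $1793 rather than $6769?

The deviation costs you only when the competing bid falls strictly between $1793 and $6769; elsewhere both bids give the same outcome.
$5323: truthful payoff $1446, deviation payoff $0 → loss $1446.
$2485: truthful payoff $4284, deviation payoff $0 → loss $4284.
$2704: truthful payoff $4065, deviation payoff $0 → loss $4065.
$4418: truthful payoff $2351, deviation payoff $0 → loss $2351.
$4931: truthful payoff $1838, deviation payoff $0 → loss $1838.
$2133: truthful payoff $4636, deviation payoff $0 → loss $4636.
Total loss = $1446 + $4284 + $4065 + $2351 + $1838 + $4636 = $18620.
Truthful bidding weakly dominates here: raising your bid can only win items priced above your value, and lowering it can only forfeit items priced below.

$18620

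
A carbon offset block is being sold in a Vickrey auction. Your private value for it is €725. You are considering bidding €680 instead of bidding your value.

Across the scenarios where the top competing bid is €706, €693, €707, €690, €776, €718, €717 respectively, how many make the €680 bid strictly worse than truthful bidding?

6

The deviation hurts exactly when the highest competing bid lies strictly between €680 and €725 — underbidding then forfeits a profitable win.
€706: inside the interval → strictly worse (loss €19).
€693: inside the interval → strictly worse (loss €32).
€707: inside the interval → strictly worse (loss €18).
€690: inside the interval → strictly worse (loss €35).
€776: above both → same outcome either way.
€718: inside the interval → strictly worse (loss €7).
€717: inside the interval → strictly worse (loss €8).
Count: 6.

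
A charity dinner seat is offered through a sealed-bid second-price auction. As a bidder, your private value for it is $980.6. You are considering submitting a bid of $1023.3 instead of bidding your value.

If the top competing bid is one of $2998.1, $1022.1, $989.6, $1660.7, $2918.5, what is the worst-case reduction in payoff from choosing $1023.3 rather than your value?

$2998.1: same outcome either way → loss $0.
$1022.1: truthful gives $0, deviation gives −$41.5 → loss $41.5.
$989.6: truthful gives $0, deviation gives −$9 → loss $9.
$1660.7: same outcome either way → loss $0.
$2918.5: same outcome either way → loss $0.
Maximum loss: $41.5.

$41.5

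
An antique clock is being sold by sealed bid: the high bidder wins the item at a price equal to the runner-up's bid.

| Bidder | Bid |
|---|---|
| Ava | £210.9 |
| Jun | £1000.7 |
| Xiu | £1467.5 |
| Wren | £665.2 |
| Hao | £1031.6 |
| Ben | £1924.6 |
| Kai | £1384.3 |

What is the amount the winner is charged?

Highest bid: Ben at £1924.6, so Ben wins.
Second-highest bid: Xiu at £1467.5 — that is the price the winner pays.

£1467.5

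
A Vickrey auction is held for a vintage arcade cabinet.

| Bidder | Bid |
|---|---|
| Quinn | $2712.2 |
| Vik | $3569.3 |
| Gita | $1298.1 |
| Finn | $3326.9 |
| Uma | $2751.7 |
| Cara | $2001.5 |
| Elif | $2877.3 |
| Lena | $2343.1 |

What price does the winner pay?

Highest bid: Vik at $3569.3, so Vik wins.
Second-highest bid: Finn at $3326.9 — that is the price the winner pays.

$3326.9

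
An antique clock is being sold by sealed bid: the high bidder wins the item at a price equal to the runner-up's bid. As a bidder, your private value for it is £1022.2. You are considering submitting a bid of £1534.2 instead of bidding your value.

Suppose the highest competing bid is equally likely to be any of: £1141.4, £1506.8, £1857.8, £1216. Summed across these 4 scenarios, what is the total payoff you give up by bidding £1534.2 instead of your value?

£797.6

The deviation costs you only when the competing bid falls strictly between £1022.2 and £1534.2; elsewhere both bids give the same outcome.
£1141.4: truthful payoff £0, deviation payoff −£119.2 → loss £119.2.
£1506.8: truthful payoff £0, deviation payoff −£484.6 → loss £484.6.
£1857.8: outcomes coincide → loss £0.
£1216: truthful payoff £0, deviation payoff −£193.8 → loss £193.8.
Total loss = £119.2 + £484.6 + £193.8 = £797.6.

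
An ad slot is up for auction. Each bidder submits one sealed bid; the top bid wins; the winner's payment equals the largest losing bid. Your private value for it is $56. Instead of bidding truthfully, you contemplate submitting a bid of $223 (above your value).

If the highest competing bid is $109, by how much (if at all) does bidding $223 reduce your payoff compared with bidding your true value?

$53

Bidding your value $56: you lose (since $56 < $109). Payoff $0.
Bidding $223: you win and pay $109. Payoff $56 − $109 = −$53.
The competing bid $109 lies between your value and your inflated bid, so overbidding wins an item priced above your value.
Loss from deviating = $0 − (−$53) = $53.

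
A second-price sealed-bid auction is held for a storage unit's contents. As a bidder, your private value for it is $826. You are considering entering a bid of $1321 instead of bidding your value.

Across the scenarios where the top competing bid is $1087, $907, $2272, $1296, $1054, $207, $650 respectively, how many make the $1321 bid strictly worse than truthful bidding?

4

The deviation hurts exactly when the highest competing bid lies strictly between $826 and $1321 — overbidding then wins at a price above your value.
$1087: inside the interval → strictly worse (loss $261).
$907: inside the interval → strictly worse (loss $81).
$2272: above both → same outcome either way.
$1296: inside the interval → strictly worse (loss $470).
$1054: inside the interval → strictly worse (loss $228).
$207: below both → same outcome either way.
$650: below both → same outcome either way.
Count: 4.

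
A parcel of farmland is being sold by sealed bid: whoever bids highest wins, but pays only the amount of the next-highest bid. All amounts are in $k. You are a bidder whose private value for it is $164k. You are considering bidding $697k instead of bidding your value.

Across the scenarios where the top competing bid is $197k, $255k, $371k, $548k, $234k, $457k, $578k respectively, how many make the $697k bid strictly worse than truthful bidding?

7

The deviation hurts exactly when the highest competing bid lies strictly between $164k and $697k — overbidding then wins at a price above your value.
$197k: inside the interval → strictly worse (loss $33k).
$255k: inside the interval → strictly worse (loss $91k).
$371k: inside the interval → strictly worse (loss $207k).
$548k: inside the interval → strictly worse (loss $384k).
$234k: inside the interval → strictly worse (loss $70k).
$457k: inside the interval → strictly worse (loss $293k).
$578k: inside the interval → strictly worse (loss $414k).
Count: 7.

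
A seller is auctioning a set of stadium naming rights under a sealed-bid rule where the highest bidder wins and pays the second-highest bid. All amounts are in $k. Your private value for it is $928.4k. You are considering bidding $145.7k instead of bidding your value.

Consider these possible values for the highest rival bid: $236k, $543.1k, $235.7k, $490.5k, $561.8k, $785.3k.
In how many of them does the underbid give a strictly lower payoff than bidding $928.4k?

6

The deviation hurts exactly when the highest competing bid lies strictly between $145.7k and $928.4k — underbidding then forfeits a profitable win.
$236k: inside the interval → strictly worse (loss $692.4k).
$543.1k: inside the interval → strictly worse (loss $385.3k).
$235.7k: inside the interval → strictly worse (loss $692.7k).
$490.5k: inside the interval → strictly worse (loss $437.9k).
$561.8k: inside the interval → strictly worse (loss $366.6k).
$785.3k: inside the interval → strictly worse (loss $143.1k).
Count: 6.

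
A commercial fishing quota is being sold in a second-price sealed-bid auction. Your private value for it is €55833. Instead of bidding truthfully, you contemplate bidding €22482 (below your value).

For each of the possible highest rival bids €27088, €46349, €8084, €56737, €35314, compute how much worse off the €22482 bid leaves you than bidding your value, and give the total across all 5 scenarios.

€58748

The deviation costs you only when the competing bid falls strictly between €22482 and €55833; elsewhere both bids give the same outcome.
€27088: truthful payoff €28745, deviation payoff €0 → loss €28745.
€46349: truthful payoff €9484, deviation payoff €0 → loss €9484.
€8084: outcomes coincide → loss €0.
€56737: outcomes coincide → loss €0.
€35314: truthful payoff €20519, deviation payoff €0 → loss €20519.
Total loss = €28745 + €9484 + €20519 = €58748.
Because the price is fixed by the runner-up's bid, deviating from your value can only change a good outcome into a bad one — never the reverse.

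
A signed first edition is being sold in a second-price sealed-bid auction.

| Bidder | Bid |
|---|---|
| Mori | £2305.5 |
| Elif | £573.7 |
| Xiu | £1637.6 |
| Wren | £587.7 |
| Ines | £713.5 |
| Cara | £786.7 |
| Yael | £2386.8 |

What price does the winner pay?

Highest bid: Yael at £2386.8, so Yael wins.
Second-highest bid: Mori at £2305.5 — that is the price the winner pays.

£2305.5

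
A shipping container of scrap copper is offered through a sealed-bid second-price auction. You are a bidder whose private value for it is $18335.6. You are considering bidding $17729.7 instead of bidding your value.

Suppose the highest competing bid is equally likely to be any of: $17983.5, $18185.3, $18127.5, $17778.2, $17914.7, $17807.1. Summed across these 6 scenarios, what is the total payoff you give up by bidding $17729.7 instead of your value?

The deviation costs you only when the competing bid falls strictly between $17729.7 and $18335.6; elsewhere both bids give the same outcome.
$17983.5: truthful payoff $352.1, deviation payoff $0 → loss $352.1.
$18185.3: truthful payoff $150.3, deviation payoff $0 → loss $150.3.
$18127.5: truthful payoff $208.1, deviation payoff $0 → loss $208.1.
$17778.2: truthful payoff $557.4, deviation payoff $0 → loss $557.4.
$17914.7: truthful payoff $420.9, deviation payoff $0 → loss $420.9.
$17807.1: truthful payoff $528.5, deviation payoff $0 → loss $528.5.
Total loss = $352.1 + $150.3 + $208.1 + $557.4 + $420.9 + $528.5 = $2217.3.

$2217.3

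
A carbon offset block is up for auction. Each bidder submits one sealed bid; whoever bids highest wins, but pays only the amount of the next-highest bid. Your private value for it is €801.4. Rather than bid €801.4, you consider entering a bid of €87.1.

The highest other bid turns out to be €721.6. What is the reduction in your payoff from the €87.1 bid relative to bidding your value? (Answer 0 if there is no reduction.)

Bidding your value €801.4: you win (since €801.4 > €721.6) and pay €721.6. Payoff €79.8.
Bidding €87.1: you lose. Payoff €0.
The competing bid €721.6 lies between your shaded bid and your value, so underbidding forfeits an item you could have won at a profitable price.
Loss from deviating = €79.8 − (€0) = €79.8.
Because the price is fixed by the runner-up's bid, deviating from your value can only change a good outcome into a bad one — never the reverse.

€79.8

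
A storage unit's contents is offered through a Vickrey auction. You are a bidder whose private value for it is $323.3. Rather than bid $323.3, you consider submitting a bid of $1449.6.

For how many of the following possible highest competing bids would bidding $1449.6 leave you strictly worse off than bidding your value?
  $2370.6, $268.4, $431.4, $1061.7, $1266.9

3

The deviation hurts exactly when the highest competing bid lies strictly between $323.3 and $1449.6 — overbidding then wins at a price above your value.
$2370.6: above both → same outcome either way.
$268.4: below both → same outcome either way.
$431.4: inside the interval → strictly worse (loss $108.1).
$1061.7: inside the interval → strictly worse (loss $738.4).
$1266.9: inside the interval → strictly worse (loss $943.6).
Count: 3.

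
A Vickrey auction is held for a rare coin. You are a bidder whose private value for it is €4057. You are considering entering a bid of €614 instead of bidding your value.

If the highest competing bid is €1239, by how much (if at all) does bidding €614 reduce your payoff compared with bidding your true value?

€2818

Bidding your value €4057: you win (since €4057 > €1239) and pay €1239. Payoff €2818.
Bidding €614: you lose. Payoff €0.
The competing bid €1239 lies between your shaded bid and your value, so underbidding forfeits an item you could have won at a profitable price.
Loss from deviating = €2818 − (€0) = €2818.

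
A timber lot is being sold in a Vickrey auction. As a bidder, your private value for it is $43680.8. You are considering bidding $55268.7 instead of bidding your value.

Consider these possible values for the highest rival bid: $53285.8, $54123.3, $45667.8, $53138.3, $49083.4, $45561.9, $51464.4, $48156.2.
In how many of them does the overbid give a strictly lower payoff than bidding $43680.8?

8

The deviation hurts exactly when the highest competing bid lies strictly between $43680.8 and $55268.7 — overbidding then wins at a price above your value.
$53285.8: inside the interval → strictly worse (loss $9605).
$54123.3: inside the interval → strictly worse (loss $10442.5).
$45667.8: inside the interval → strictly worse (loss $1987).
$53138.3: inside the interval → strictly worse (loss $9457.5).
$49083.4: inside the interval → strictly worse (loss $5402.6).
$45561.9: inside the interval → strictly worse (loss $1881.1).
$51464.4: inside the interval → strictly worse (loss $7783.6).
$48156.2: inside the interval → strictly worse (loss $4475.4).
Count: 8.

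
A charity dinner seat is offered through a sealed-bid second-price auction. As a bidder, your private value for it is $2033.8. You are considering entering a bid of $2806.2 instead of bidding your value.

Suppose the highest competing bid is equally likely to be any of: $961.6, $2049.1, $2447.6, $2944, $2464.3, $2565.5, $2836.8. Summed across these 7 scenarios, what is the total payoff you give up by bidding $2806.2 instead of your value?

The deviation costs you only when the competing bid falls strictly between $2033.8 and $2806.2; elsewhere both bids give the same outcome.
$961.6: outcomes coincide → loss $0.
$2049.1: truthful payoff $0, deviation payoff −$15.3 → loss $15.3.
$2447.6: truthful payoff $0, deviation payoff −$413.8 → loss $413.8.
$2944: outcomes coincide → loss $0.
$2464.3: truthful payoff $0, deviation payoff −$430.5 → loss $430.5.
$2565.5: truthful payoff $0, deviation payoff −$531.7 → loss $531.7.
$2836.8: outcomes coincide → loss $0.
Total loss = $15.3 + $413.8 + $430.5 + $531.7 = $1391.3.

$1391.3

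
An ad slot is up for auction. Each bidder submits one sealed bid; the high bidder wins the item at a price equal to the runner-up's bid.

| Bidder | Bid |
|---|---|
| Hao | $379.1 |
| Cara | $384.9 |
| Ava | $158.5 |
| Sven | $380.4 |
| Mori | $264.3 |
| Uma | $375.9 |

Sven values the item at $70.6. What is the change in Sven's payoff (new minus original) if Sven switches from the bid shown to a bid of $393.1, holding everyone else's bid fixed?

−$314.3

The highest bid among the other bidders is $384.9; Sven's bid doesn't change that.
Original bid $380.4: Sven is not highest (top rival bid is $384.9); payoff $0.
Alternative bid $393.1: Sven is highest, pays the top rival bid $384.9; payoff $70.6 − $384.9 = −$314.3.
Change in payoff = −$314.3 − ($0) = −$314.3.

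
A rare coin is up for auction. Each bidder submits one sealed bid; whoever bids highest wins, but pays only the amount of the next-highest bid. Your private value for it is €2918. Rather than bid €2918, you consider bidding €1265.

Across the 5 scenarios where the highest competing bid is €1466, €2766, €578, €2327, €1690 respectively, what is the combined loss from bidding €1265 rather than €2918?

€3423

The deviation costs you only when the competing bid falls strictly between €1265 and €2918; elsewhere both bids give the same outcome.
€1466: truthful payoff €1452, deviation payoff €0 → loss €1452.
€2766: truthful payoff €152, deviation payoff €0 → loss €152.
€578: outcomes coincide → loss €0.
€2327: truthful payoff €591, deviation payoff €0 → loss €591.
€1690: truthful payoff €1228, deviation payoff €0 → loss €1228.
Total loss = €1452 + €152 + €591 + €1228 = €3423.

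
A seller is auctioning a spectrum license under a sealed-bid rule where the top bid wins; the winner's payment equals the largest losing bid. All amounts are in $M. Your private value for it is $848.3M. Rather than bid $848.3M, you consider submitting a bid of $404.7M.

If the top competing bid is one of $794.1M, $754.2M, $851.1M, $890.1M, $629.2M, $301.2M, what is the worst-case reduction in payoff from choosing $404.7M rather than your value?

$219.1M

$794.1M: truthful gives $54.2M, deviation gives $0M → loss $54.2M.
$754.2M: truthful gives $94.1M, deviation gives $0M → loss $94.1M.
$851.1M: same outcome either way → loss $0M.
$890.1M: same outcome either way → loss $0M.
$629.2M: truthful gives $219.1M, deviation gives $0M → loss $219.1M.
$301.2M: same outcome either way → loss $0M.
Maximum loss: $219.1M.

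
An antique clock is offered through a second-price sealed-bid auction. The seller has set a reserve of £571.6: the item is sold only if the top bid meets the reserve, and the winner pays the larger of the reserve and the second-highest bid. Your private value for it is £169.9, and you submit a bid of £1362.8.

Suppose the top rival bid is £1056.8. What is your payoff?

Your bid £1362.8 is the highest and exceeds the reserve.
Price = max(second-highest bid, reserve) = max(£1056.8, £571.6) = £1056.8.
Payoff = £169.9 − £1056.8 = −£886.9.

−£886.9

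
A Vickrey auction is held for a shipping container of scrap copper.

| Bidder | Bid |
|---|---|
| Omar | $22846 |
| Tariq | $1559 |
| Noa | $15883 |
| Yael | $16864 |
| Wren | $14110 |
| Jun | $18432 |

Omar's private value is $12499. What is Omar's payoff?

−$5933

Highest bid: Omar at $22846, so Omar wins.
Second-highest bid: Jun at $18432 — that is the price the winner pays.
Omar's payoff = value − price = $12499 − $18432 = −$5933.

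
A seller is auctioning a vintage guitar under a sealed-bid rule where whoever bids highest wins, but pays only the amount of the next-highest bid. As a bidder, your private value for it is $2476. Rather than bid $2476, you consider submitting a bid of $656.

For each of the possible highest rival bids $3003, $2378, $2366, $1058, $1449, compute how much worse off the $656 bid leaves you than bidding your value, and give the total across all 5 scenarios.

The deviation costs you only when the competing bid falls strictly between $656 and $2476; elsewhere both bids give the same outcome.
$3003: outcomes coincide → loss $0.
$2378: truthful payoff $98, deviation payoff $0 → loss $98.
$2366: truthful payoff $110, deviation payoff $0 → loss $110.
$1058: truthful payoff $1418, deviation payoff $0 → loss $1418.
$1449: truthful payoff $1027, deviation payoff $0 → loss $1027.
Total loss = $98 + $110 + $1418 + $1027 = $2653.

$2653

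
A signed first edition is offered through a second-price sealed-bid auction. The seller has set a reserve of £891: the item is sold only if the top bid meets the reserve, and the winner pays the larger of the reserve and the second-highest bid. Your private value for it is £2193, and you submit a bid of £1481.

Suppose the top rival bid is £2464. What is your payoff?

£0

Your bid £1481 is below the highest competing bid £2464, so you lose. Payoff £0.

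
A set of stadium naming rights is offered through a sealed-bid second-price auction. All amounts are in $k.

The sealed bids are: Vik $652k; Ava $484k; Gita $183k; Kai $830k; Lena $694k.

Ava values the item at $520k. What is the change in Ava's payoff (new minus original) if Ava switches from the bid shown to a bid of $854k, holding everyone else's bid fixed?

The highest bid among the other bidders is $830k; Ava's bid doesn't change that.
Original bid $484k: Ava is not highest (top rival bid is $830k); payoff $0k.
Alternative bid $854k: Ava is highest, pays the top rival bid $830k; payoff $520k − $830k = −$310k.
Change in payoff = −$310k − ($0k) = −$310k.

−$310k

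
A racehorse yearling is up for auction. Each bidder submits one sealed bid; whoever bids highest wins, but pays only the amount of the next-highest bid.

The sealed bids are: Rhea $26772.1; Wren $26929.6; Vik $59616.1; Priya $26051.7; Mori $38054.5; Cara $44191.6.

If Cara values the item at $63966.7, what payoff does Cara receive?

Highest bid: Vik at $59616.1, so Vik wins.
Second-highest bid: Cara at $44191.6 — that is the price the winner pays.
Cara did not win, so Cara pays nothing and receives nothing: payoff $0.

$0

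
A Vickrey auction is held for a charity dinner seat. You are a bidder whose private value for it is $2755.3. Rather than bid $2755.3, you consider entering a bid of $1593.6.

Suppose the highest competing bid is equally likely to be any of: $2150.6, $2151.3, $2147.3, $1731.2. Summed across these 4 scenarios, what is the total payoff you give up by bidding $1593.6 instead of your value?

$2840.8

The deviation costs you only when the competing bid falls strictly between $1593.6 and $2755.3; elsewhere both bids give the same outcome.
$2150.6: truthful payoff $604.7, deviation payoff $0 → loss $604.7.
$2151.3: truthful payoff $604, deviation payoff $0 → loss $604.
$2147.3: truthful payoff $608, deviation payoff $0 → loss $608.
$1731.2: truthful payoff $1024.1, deviation payoff $0 → loss $1024.1.
Total loss = $604.7 + $604 + $608 + $1024.1 = $2840.8.
Because the price is fixed by the runner-up's bid, deviating from your value can only change a good outcome into a bad one — never the reverse.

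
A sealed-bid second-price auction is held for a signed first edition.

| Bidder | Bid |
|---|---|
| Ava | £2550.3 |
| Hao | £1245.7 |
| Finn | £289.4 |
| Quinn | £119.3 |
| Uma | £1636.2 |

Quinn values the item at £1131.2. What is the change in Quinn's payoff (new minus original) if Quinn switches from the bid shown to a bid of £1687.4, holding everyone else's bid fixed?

The highest bid among the other bidders is £2550.3; Quinn's bid doesn't change that.
Original bid £119.3: Quinn is not highest (top rival bid is £2550.3); payoff £0.
Alternative bid £1687.4: Quinn is not highest (top rival bid is £2550.3); payoff £0.
Change in payoff = £0 − (£0) = £0.

£0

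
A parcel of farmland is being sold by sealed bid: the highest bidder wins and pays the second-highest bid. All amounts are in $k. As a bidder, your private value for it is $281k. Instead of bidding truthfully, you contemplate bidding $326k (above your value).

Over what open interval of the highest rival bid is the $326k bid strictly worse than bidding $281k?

If the competing bid is below $281k, both bids win at the same price — no difference.
If it is above $326k, both bids lose — no difference.
If it lies strictly between $281k and $326k, bidding your value loses (payoff 0) while bidding $326k wins at a price above your value (payoff negative).
So the deviation strictly hurts on the open interval ($281k, $326k).

($281k, $326k)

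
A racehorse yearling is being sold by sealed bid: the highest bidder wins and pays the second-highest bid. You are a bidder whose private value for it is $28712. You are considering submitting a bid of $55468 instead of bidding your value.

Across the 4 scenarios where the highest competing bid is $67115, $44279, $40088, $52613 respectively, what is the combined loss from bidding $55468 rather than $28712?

$50844

The deviation costs you only when the competing bid falls strictly between $28712 and $55468; elsewhere both bids give the same outcome.
$67115: outcomes coincide → loss $0.
$44279: truthful payoff $0, deviation payoff −$15567 → loss $15567.
$40088: truthful payoff $0, deviation payoff −$11376 → loss $11376.
$52613: truthful payoff $0, deviation payoff −$23901 → loss $23901.
Total loss = $15567 + $11376 + $23901 = $50844.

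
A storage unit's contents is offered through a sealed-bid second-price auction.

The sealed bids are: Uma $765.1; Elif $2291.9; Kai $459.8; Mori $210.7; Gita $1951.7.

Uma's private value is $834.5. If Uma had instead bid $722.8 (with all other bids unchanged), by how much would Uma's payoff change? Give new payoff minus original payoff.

$0

The highest bid among the other bidders is $2291.9; Uma's bid doesn't change that.
Original bid $765.1: Uma is not highest (top rival bid is $2291.9); payoff $0.
Alternative bid $722.8: Uma is not highest (top rival bid is $2291.9); payoff $0.
Change in payoff = $0 − ($0) = $0.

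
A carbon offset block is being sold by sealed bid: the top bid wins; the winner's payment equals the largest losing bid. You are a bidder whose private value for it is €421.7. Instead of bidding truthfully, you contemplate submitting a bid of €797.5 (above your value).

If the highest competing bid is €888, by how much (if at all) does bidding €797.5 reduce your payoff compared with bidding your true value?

€0

Bidding your value €421.7: you lose (since €421.7 < €888). Payoff €0.
Bidding €797.5: you lose. Payoff €0.
Difference = €0 − €0 = €0; both bids lead to the same outcome because the competing bid is above both your value and your alternative bid.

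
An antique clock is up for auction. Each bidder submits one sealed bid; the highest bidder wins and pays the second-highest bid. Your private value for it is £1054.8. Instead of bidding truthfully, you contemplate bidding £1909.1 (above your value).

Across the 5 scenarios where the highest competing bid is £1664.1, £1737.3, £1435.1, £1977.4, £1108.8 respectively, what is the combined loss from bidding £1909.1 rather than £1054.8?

£1726.1

The deviation costs you only when the competing bid falls strictly between £1054.8 and £1909.1; elsewhere both bids give the same outcome.
£1664.1: truthful payoff £0, deviation payoff −£609.3 → loss £609.3.
£1737.3: truthful payoff £0, deviation payoff −£682.5 → loss £682.5.
£1435.1: truthful payoff £0, deviation payoff −£380.3 → loss £380.3.
£1977.4: outcomes coincide → loss £0.
£1108.8: truthful payoff £0, deviation payoff −£54 → loss £54.
Total loss = £609.3 + £682.5 + £380.3 + £54 = £1726.1.
Because the price is fixed by the runner-up's bid, deviating from your value can only change a good outcome into a bad one — never the reverse.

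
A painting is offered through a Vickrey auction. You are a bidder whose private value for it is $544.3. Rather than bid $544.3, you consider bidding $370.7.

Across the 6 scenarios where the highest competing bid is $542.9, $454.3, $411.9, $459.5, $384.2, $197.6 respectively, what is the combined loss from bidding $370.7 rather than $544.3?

The deviation costs you only when the competing bid falls strictly between $370.7 and $544.3; elsewhere both bids give the same outcome.
$542.9: truthful payoff $1.4, deviation payoff $0 → loss $1.4.
$454.3: truthful payoff $90, deviation payoff $0 → loss $90.
$411.9: truthful payoff $132.4, deviation payoff $0 → loss $132.4.
$459.5: truthful payoff $84.8, deviation payoff $0 → loss $84.8.
$384.2: truthful payoff $160.1, deviation payoff $0 → loss $160.1.
$197.6: outcomes coincide → loss $0.
Total loss = $1.4 + $90 + $132.4 + $84.8 + $160.1 = $468.7.
Truthful bidding weakly dominates here: raising your bid can only win items priced above your value, and lowering it can only forfeit items priced below.

$468.7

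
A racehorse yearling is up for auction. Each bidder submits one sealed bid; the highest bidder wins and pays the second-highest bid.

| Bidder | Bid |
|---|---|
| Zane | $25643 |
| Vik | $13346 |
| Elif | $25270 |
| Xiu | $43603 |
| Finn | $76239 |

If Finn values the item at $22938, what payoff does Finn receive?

Highest bid: Finn at $76239, so Finn wins.
Second-highest bid: Xiu at $43603 — that is the price the winner pays.
Finn's payoff = value − price = $22938 − $43603 = −$20665.

−$20665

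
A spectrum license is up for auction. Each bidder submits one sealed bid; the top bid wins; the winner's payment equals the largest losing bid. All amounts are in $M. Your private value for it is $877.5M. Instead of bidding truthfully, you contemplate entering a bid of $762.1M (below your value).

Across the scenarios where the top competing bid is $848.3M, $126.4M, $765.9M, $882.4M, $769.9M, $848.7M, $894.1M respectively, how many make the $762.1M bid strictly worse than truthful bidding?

The deviation hurts exactly when the highest competing bid lies strictly between $762.1M and $877.5M — underbidding then forfeits a profitable win.
$848.3M: inside the interval → strictly worse (loss $29.2M).
$126.4M: below both → same outcome either way.
$765.9M: inside the interval → strictly worse (loss $111.6M).
$882.4M: above both → same outcome either way.
$769.9M: inside the interval → strictly worse (loss $107.6M).
$848.7M: inside the interval → strictly worse (loss $28.8M).
$894.1M: above both → same outcome either way.
Count: 4.

4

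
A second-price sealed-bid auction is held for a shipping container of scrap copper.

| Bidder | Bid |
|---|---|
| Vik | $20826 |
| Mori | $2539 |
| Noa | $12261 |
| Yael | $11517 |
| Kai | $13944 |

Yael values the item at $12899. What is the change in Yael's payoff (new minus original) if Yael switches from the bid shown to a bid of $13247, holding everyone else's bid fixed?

The highest bid among the other bidders is $20826; Yael's bid doesn't change that.
Original bid $11517: Yael is not highest (top rival bid is $20826); payoff $0.
Alternative bid $13247: Yael is not highest (top rival bid is $20826); payoff $0.
Change in payoff = $0 − ($0) = $0.

$0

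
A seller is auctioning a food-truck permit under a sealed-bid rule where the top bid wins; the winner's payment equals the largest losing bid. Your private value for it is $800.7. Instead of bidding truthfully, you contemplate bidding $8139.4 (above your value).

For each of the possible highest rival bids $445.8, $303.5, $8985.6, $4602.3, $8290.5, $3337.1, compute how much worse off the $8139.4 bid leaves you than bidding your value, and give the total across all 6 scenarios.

The deviation costs you only when the competing bid falls strictly between $800.7 and $8139.4; elsewhere both bids give the same outcome.
$445.8: outcomes coincide → loss $0.
$303.5: outcomes coincide → loss $0.
$8985.6: outcomes coincide → loss $0.
$4602.3: truthful payoff $0, deviation payoff −$3801.6 → loss $3801.6.
$8290.5: outcomes coincide → loss $0.
$3337.1: truthful payoff $0, deviation payoff −$2536.4 → loss $2536.4.
Total loss = $3801.6 + $2536.4 = $6338.
Truthful bidding weakly dominates here: raising your bid can only win items priced above your value, and lowering it can only forfeit items priced below.

$6338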